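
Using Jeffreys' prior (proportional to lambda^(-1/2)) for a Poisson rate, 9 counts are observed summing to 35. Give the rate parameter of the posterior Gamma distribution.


Conjugate update: Gamma(prior_shape + S, prior_rate + n).
Prior shape = 0.5, prior rate = 0.
Posterior rate = 0 + n = 9

9.0


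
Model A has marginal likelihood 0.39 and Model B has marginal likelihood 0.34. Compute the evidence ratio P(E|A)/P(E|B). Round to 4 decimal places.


Evidence ratio = P(E|A) / P(E|B)
= 0.39 / 0.34
= 1.1471

1.1471


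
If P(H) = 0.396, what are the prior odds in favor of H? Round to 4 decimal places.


Prior odds = P(H) / (1 - P(H))
= 0.396 / 0.604
= 0.6556

0.6556


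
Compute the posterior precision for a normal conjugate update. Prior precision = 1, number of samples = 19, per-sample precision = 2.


tau_post = tau_0 + n * tau
= 1 + 19 * 2 = 39

39


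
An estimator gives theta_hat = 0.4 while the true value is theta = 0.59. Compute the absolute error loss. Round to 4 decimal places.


The absolute error loss is |theta_hat - theta|
= |0.4 - 0.59|
= 0.19

0.19


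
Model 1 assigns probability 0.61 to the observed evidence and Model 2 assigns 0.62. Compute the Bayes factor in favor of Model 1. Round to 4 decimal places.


BF = P(data|M1) / P(data|M2)
= 0.61 / 0.62 = 0.9839

0.9839


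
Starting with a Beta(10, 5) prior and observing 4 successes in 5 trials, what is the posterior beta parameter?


Posterior beta = prior beta + failures
Failures = 5 - 4 = 1
beta_post = 5 + 1 = 6

6


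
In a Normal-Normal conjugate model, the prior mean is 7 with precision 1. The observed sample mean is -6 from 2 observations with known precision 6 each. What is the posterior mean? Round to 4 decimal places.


Posterior precision = tau0 + n*tau = 1 + 2*6 = 13
Posterior mean = (tau0*mu0 + n*tau*xbar) / posterior_precision
= (1*7 + 2*6*-6) / 13
= -65 / 13 = -5.0

-5.0


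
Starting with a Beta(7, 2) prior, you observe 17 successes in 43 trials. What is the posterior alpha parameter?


For a Beta-Binomial conjugate model:
Posterior alpha = prior alpha + number of successes
= 7 + 17 = 24

24


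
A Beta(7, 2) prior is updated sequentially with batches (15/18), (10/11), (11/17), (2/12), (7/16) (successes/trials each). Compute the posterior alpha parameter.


Sequential conjugate updating is equivalent to a single batch update.
Total successes across all batches = 45
alpha_posterior = alpha_prior + total_successes = 7 + 45
= 52

52


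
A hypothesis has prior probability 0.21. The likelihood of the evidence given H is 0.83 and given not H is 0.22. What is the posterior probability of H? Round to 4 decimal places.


Using Bayes' theorem:
P(E) = 0.21 * 0.83 + 0.79 * 0.22
P(E) = 0.3481
P(H|E) = (0.21 * 0.83) / 0.3481 = 0.5007

0.5007


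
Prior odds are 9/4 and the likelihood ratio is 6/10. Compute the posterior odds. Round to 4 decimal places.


Posterior odds = prior odds * likelihood ratio
= (9/4) * (6/10)
= 54 / 40
= 1.35

1.35


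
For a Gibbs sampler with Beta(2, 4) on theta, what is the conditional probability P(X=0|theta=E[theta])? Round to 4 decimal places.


E[theta] = 2/(2+4) = 0.3333
P(X=0|theta) = 1 - theta = 0.6667

0.6667


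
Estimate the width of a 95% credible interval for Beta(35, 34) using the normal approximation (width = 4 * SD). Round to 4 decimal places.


For Beta(a,b): Var = ab/((a+b)^2(a+b+1))
Var = 0.0036, SD = 0.0598
Approximate 95% CI width = 4 * 0.0598 = 0.239

0.239


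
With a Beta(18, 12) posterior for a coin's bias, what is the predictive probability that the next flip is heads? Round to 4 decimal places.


The predictive probability equals the posterior mean.
P(next = heads) = alpha / (alpha + beta)
= 18 / 30 = 0.6

0.6


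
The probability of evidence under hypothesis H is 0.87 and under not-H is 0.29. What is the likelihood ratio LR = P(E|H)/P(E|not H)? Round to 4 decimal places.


LR = 0.87 / 0.29
= 3.0

3.0


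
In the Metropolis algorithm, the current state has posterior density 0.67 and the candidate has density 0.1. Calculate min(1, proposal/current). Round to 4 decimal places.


Ratio = 0.1/0.67 = 0.1493
Acceptance probability = min(1, 0.1493)
= 0.1493

0.1493


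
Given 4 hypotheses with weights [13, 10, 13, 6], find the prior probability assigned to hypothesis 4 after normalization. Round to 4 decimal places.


To normalize, divide each weight by the sum of all weights.
Sum = 42
Prior(H4) = 6/42 = 0.1429

0.1429


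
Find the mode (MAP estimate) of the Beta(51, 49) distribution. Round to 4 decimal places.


For Beta(a,b) with a,b > 1:
Mode = (a-1)/(a+b-2) = (51-1)/(100-2)
= 50/98 = 0.5102

0.5102


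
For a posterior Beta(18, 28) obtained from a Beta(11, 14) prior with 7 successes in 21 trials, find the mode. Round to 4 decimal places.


Mode = (alpha - 1) / (alpha + beta - 2)
= 17 / 44
= 0.3864

0.3864


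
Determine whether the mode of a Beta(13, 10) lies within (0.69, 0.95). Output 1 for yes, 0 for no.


First find the mode: (a-1)/(a+b-2) = 0.5714
Is 0.5714 in (0.69, 0.95)? 0

0


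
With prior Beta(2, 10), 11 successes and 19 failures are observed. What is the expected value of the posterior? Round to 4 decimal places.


Posterior = Beta(13, 29)
E[theta] = alpha/(alpha+beta)
= 13/42 = 0.3095

0.3095


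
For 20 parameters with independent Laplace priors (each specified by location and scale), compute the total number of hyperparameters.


A Laplace prior has 2 hyperparameters per parameter.
Total = 20 * 2 = 40

40


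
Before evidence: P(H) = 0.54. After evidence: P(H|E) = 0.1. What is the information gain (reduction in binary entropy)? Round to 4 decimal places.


Prior entropy = 0.9954
Posterior entropy = 0.469
Information gain = 0.9954 - 0.469 = 0.5264

0.5264


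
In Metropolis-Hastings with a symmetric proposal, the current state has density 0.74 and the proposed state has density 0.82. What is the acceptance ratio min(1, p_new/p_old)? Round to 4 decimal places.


Ratio = p_new / p_old = 0.82 / 0.74 = 1.1081
Acceptance = min(1, 1.1081) = 1.0

1.0


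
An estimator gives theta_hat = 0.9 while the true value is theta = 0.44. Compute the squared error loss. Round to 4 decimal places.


The squared error loss is (theta_hat - theta)^2
= (0.9 - 0.44)^2
= (0.46)^2 = 0.2116

0.2116


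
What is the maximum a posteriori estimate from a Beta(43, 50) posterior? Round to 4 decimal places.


The MAP estimate equals the mode of the distribution.
Mode of Beta(a,b) = (a-1)/(a+b-2)
= 42/91
= 0.4615

0.4615


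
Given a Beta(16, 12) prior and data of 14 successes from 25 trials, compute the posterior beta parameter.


Number of failures = 25 - 14 = 11
Posterior beta = 12 + 11 = 23

23


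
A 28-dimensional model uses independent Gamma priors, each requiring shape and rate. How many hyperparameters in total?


Per parameter: 2 (shape and rate).
Total = 28 * 2 = 56

56


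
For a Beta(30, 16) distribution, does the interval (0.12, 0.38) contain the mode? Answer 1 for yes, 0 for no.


Mode of Beta(a,b) = (a-1)/(a+b-2)
= (30-1)/(30+16-2) = 0.6591
Check: 0.12 <= 0.6591 <= 0.38?
Result: 0

0


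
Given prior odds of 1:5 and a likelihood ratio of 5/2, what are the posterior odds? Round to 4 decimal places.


Posterior odds = prior odds * LR
Prior odds = 1/5 = 0.2
LR = 5/2 = 2.5
Posterior odds = 0.2 * 2.5 = 0.5

0.5


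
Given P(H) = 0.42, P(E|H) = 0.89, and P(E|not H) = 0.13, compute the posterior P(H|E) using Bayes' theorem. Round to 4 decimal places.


By Bayes' theorem: P(H|E) = P(E|H)*P(H) / P(E)
P(E) = P(E|H)*P(H) + P(E|not H)*P(not H)
P(E) = 0.89*0.42 + 0.13*0.58 = 0.4492
P(H|E) = 0.89*0.42 / 0.4492 = 0.8321

0.8321


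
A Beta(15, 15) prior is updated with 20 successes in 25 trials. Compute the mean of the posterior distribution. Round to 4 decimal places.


After update: Beta(35, 20)
Mean = 35 / (35 + 20) = 35 / 55
= 0.6364

0.6364


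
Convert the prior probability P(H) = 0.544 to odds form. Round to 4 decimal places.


P(not H) = 1 - 0.544 = 0.456
Odds = 0.544 / 0.456 = 1.193

1.193


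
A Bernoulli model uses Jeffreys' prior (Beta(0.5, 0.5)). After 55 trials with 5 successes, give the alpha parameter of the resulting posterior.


Posterior = Beta(prior_alpha + successes, prior_beta + failures)
= Beta(0.5 + 5, 0.5 + 50)
Posterior alpha = 0.5 + k = 0.5 + 5 = 5.5

5.5


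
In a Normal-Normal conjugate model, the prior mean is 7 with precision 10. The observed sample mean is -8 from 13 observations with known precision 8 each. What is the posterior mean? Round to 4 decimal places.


Posterior precision = tau0 + n*tau = 10 + 13*8 = 114
Posterior mean = (tau0*mu0 + n*tau*xbar) / posterior_precision
= (10*7 + 13*8*-8) / 114
= -762 / 114 = -6.6842

-6.6842


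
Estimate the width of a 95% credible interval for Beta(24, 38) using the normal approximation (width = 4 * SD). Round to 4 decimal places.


For Beta(a,b): Var = ab/((a+b)^2(a+b+1))
Var = 0.0038, SD = 0.0614
Approximate 95% CI width = 4 * 0.0614 = 0.2455

0.2455


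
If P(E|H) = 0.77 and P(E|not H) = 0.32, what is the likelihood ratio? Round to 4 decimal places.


Likelihood ratio = P(E|H) / P(E|not H)
= 0.77 / 0.32
= 2.4062

2.4062


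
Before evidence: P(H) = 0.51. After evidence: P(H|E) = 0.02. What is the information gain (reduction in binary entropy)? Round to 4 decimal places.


Prior entropy = 0.9997
Posterior entropy = 0.1414
Information gain = 0.9997 - 0.1414 = 0.8583

0.8583


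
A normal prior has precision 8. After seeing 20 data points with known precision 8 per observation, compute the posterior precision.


In the conjugate normal model, precisions add:
tau_posterior = tau_prior + n * tau_data
= 8 + 20*8 = 168

168


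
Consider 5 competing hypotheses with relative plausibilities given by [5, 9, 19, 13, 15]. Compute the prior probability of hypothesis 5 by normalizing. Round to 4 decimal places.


Sum of weights = 5 + 9 + 19 + 13 + 15 = 61
Normalized prior for H5 = 15 / 61
= 0.2459

0.2459


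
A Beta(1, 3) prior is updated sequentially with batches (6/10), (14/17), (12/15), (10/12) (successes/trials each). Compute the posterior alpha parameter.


Sequential conjugate updating is equivalent to a single batch update.
Total successes across all batches = 42
alpha_posterior = alpha_prior + total_successes = 1 + 42
= 43

43


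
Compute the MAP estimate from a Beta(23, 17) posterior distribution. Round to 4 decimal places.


MAP = mode of Beta distribution
= (alpha - 1)/(alpha + beta - 2)
= (23-1)/(23+17-2)
= 22/38 = 0.5789

0.5789


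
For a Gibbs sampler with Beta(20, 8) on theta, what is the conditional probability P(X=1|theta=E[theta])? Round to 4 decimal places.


E[theta] = 20/(20+8) = 0.7143
P(X=1|theta) = theta = 0.7143

0.7143


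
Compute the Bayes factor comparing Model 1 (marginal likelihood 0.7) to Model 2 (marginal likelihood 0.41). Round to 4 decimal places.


BF12 = marginal likelihood of M1 / marginal likelihood of M2
= 0.7/0.41
= 1.7073

1.7073


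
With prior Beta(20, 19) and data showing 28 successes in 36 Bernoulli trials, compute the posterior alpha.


Conjugate update: alpha_posterior = alpha_prior + k
= 20 + 28 = 48

48


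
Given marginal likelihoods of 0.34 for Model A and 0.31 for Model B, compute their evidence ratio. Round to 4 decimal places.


Ratio = ML(A) / ML(B) = 0.34/0.31
= 1.0968

1.0968


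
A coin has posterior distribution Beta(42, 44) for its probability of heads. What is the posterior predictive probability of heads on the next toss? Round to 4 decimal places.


Posterior predictive = E[theta] = alpha/(alpha+beta)
= 42/86
= 0.4884

0.4884


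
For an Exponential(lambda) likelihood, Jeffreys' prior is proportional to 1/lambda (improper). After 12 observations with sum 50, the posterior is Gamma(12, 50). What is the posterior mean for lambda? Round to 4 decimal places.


Posterior = Gamma(n, sum_x) = Gamma(12, 50)
Posterior mean = shape/rate = 12/50
= 0.24

0.24


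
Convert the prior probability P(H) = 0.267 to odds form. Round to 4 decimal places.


P(not H) = 1 - 0.267 = 0.733
Odds = 0.267 / 0.733 = 0.3643

0.3643


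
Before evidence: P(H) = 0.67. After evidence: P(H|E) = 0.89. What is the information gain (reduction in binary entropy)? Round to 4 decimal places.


Prior entropy = 0.9149
Posterior entropy = 0.4999
Information gain = 0.9149 - 0.4999 = 0.415

0.415


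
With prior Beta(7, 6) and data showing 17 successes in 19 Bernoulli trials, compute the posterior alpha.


Conjugate update: alpha_posterior = alpha_prior + k
= 7 + 17 = 24

24


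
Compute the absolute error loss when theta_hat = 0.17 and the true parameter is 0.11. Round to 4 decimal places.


L = |theta_hat - theta_true|
= |0.17 - 0.11| = 0.06

0.06


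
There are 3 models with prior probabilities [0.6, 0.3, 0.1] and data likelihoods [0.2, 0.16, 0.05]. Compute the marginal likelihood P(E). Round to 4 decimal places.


P(E) = sum over models of P(M_i) * P(E|M_i)
= 0.6*0.2 + 0.3*0.16 + 0.1*0.05
= 0.173

0.173


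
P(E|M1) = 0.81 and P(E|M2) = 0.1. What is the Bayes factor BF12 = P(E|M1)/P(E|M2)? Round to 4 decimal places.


Bayes factor BF12 = P(E|M1) / P(E|M2)
= 0.81 / 0.1
= 8.1

8.1


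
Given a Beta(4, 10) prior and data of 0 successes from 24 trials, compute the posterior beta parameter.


Number of failures = 24 - 0 = 24
Posterior beta = 10 + 24 = 34

34


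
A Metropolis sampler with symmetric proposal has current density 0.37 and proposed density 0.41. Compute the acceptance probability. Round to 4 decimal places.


For symmetric proposals, acceptance = min(1, pi(x*)/pi(x))
= min(1, 0.41/0.37)
= min(1, 1.1081) = 1.0

1.0


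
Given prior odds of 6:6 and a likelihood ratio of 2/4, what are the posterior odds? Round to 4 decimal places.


Posterior odds = prior odds * LR
Prior odds = 6/6 = 1.0
LR = 2/4 = 0.5
Posterior odds = 1.0 * 0.5 = 0.5

0.5


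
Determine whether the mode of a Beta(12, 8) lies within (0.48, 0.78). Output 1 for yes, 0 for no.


First find the mode: (a-1)/(a+b-2) = 0.6111
Is 0.6111 in (0.48, 0.78)? 1

1


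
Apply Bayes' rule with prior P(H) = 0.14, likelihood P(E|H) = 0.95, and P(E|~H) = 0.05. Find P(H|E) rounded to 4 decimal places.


Step 1: Compute marginal P(E) = P(E|H)P(H) + P(E|~H)P(~H)
= 0.95*0.14 + 0.05*0.86 = 0.176
Step 2: P(H|E) = P(E|H)P(H)/P(E) = 0.133/0.176
= 0.7557

0.7557


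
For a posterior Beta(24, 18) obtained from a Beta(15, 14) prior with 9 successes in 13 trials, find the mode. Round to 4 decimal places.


Mode = (alpha - 1) / (alpha + beta - 2)
= 23 / 40
= 0.575

0.575


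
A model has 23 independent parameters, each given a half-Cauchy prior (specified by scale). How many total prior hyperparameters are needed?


Each half-Cauchy prior needs 1 hyperparameter (scale).
Total = 1 * 23 = 23

23


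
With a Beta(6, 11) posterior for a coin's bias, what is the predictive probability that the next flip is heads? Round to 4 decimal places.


The predictive probability equals the posterior mean.
P(next = heads) = alpha / (alpha + beta)
= 6 / 17 = 0.3529

0.3529


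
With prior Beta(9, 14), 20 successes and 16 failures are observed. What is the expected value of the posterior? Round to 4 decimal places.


Posterior = Beta(29, 30)
E[theta] = alpha/(alpha+beta)
= 29/59 = 0.4915

0.4915


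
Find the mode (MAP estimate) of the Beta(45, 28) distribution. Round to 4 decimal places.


For Beta(a,b) with a,b > 1:
Mode = (a-1)/(a+b-2) = (45-1)/(73-2)
= 44/71 = 0.6197

0.6197


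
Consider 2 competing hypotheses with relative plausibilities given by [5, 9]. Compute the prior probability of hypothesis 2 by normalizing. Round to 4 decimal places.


Sum of weights = 5 + 9 = 14
Normalized prior for H2 = 9 / 14
= 0.6429

0.6429


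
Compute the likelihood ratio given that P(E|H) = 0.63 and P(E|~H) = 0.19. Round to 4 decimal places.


LR = P(E|H) / P(E|~H)
= 0.63 / 0.19 = 3.3158

3.3158


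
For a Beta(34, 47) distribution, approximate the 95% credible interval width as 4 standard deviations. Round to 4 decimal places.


Variance of Beta(a,b) = ab / ((a+b)^2 * (a+b+1))
= 34*47 / ((81)^2 * 82)
= 0.003
SD = sqrt(0.003) = 0.0545
Width = 4 * SD = 0.218

0.218


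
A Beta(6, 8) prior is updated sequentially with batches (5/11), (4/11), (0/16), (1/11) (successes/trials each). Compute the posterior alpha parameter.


Sequential conjugate updating is equivalent to a single batch update.
Total successes across all batches = 10
alpha_posterior = alpha_prior + total_successes = 6 + 10
= 16

16


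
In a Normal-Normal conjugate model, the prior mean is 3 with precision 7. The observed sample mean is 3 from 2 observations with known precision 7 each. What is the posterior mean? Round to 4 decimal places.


Posterior precision = tau0 + n*tau = 7 + 2*7 = 21
Posterior mean = (tau0*mu0 + n*tau*xbar) / posterior_precision
= (7*3 + 2*7*3) / 21
= 63 / 21 = 3.0

3.0


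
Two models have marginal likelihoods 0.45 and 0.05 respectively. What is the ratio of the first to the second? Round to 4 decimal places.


Evidence ratio = 0.45 / 0.05
= 9.0

9.0


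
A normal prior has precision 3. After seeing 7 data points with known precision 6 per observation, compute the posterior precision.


In the conjugate normal model, precisions add:
tau_posterior = tau_prior + n * tau_data
= 3 + 7*6 = 45

45


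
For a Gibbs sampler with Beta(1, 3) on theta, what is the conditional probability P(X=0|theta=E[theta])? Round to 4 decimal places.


E[theta] = 1/(1+3) = 0.25
P(X=0|theta) = 1 - theta = 0.75

0.75


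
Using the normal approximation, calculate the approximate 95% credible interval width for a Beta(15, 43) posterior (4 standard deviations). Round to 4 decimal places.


Var(Beta) = 15*43/(58^2 * 59) = 0.0032
SD = 0.057
Width ~ 4*SD = 0.228

0.228


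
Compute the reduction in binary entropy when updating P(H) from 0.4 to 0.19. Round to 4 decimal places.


H_before = -p*log2(p) - (1-p)*log2(1-p) for p=0.4: 0.971
H_after for p=0.19: 0.7015
Reduction = 0.971 - 0.7015 = 0.2695

0.2695


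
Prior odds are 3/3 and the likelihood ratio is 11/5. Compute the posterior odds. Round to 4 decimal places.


Posterior odds = prior odds * likelihood ratio
= (3/3) * (11/5)
= 33 / 15
= 2.2

2.2


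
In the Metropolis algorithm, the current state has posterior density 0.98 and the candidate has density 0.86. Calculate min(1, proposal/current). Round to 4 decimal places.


Ratio = 0.86/0.98 = 0.8776
Acceptance probability = min(1, 0.8776)
= 0.8776

0.8776


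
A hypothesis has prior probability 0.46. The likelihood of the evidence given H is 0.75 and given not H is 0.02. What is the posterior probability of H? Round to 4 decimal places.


Using Bayes' theorem:
P(E) = 0.46 * 0.75 + 0.54 * 0.02
P(E) = 0.3558
P(H|E) = (0.46 * 0.75) / 0.3558 = 0.9696

0.9696


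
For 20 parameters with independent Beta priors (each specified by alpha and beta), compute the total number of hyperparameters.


A Beta prior has 2 hyperparameters per parameter.
Total = 20 * 2 = 40

40


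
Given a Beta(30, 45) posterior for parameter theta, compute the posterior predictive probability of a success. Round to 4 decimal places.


For a Beta-Bernoulli model, the predictive probability is the mean:
P(success) = 30/(30+45) = 30/75 = 0.4

0.4


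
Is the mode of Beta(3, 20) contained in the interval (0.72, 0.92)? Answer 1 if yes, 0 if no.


Mode = (a-1)/(a+b-2) = 2/21 = 0.0952
Interval: (0.72, 0.92)
Contains mode? 0

0


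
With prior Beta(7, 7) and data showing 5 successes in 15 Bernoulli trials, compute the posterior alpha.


Conjugate update: alpha_posterior = alpha_prior + k
= 7 + 5 = 12

12


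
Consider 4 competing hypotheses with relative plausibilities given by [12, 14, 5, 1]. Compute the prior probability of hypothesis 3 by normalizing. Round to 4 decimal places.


Sum of weights = 12 + 14 + 5 + 1 = 32
Normalized prior for H3 = 5 / 32
= 0.1562

0.1562


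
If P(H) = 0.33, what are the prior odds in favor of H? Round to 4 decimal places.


Prior odds = P(H) / (1 - P(H))
= 0.33 / 0.67
= 0.4925

0.4925


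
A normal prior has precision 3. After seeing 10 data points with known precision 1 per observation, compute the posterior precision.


In the conjugate normal model, precisions add:
tau_posterior = tau_prior + n * tau_data
= 3 + 10*1 = 13

13


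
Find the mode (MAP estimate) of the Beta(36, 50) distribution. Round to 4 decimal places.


For Beta(a,b) with a,b > 1:
Mode = (a-1)/(a+b-2) = (36-1)/(86-2)
= 35/84 = 0.4167

0.4167


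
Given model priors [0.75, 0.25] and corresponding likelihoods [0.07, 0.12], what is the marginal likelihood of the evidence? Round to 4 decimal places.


P(E) = sum_i P(M_i) P(E|M_i)
= 0.0525 + 0.03
= 0.0825

0.0825


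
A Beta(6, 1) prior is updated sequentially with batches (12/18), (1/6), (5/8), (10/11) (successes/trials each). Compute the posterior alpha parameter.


Sequential conjugate updating is equivalent to a single batch update.
Total successes across all batches = 28
alpha_posterior = alpha_prior + total_successes = 6 + 28
= 34

34


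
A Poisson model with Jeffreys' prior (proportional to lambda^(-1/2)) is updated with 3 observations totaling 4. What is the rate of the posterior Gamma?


Posterior = Gamma(0.5 + S, n)
= Gamma(0.5 + 4, 3)
Posterior rate = 0 + n = 3

3.0


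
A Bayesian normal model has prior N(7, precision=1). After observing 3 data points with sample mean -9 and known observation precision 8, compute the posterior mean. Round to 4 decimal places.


Posterior mean = (prior_precision * prior_mean + n * data_precision * data_mean) / (prior_precision + n * data_precision)
Numerator = 1*7 + 3*8*-9 = -209
Denominator = 1 + 3*8 = 25
Posterior mean = -8.36

-8.36


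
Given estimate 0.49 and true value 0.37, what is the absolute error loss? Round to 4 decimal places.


Absolute error = |estimate - true|
= |0.12| = 0.12

0.12


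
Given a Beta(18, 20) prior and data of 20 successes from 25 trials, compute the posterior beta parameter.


Number of failures = 25 - 20 = 5
Posterior beta = 20 + 5 = 25

25


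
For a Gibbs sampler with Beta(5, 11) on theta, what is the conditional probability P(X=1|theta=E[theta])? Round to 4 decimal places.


E[theta] = 5/(5+11) = 0.3125
P(X=1|theta) = theta = 0.3125

0.3125


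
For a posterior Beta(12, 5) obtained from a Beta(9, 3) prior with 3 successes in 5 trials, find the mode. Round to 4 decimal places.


Mode = (alpha - 1) / (alpha + beta - 2)
= 11 / 15
= 0.7333

0.7333


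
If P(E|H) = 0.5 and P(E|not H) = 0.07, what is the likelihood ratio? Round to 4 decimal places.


Likelihood ratio = P(E|H) / P(E|not H)
= 0.5 / 0.07
= 7.1429

7.1429


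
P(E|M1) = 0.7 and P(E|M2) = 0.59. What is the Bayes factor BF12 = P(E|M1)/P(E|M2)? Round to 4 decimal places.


Bayes factor BF12 = P(E|M1) / P(E|M2)
= 0.7 / 0.59
= 1.1864

1.1864


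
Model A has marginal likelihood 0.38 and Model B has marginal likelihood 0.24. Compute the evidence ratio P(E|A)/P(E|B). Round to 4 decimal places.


Evidence ratio = P(E|A) / P(E|B)
= 0.38 / 0.24
= 1.5833

1.5833


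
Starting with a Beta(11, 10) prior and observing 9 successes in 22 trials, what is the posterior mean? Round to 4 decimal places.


Posterior parameters: alpha = 11 + 9 = 20
beta = 10 + 13 = 23
Posterior mean = alpha / (alpha + beta) = 20 / 43
= 0.4651

0.4651


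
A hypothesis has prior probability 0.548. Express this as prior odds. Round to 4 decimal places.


Odds = P(H) / P(not H) = 0.548 / 0.452
= 1.2124

1.2124


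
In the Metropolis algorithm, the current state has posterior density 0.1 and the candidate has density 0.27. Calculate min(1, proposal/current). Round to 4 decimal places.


Ratio = 0.27/0.1 = 2.7
Acceptance probability = min(1, 2.7)
= 1.0

1.0


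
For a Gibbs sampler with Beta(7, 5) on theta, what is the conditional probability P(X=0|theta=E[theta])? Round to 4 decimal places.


E[theta] = 7/(7+5) = 0.5833
P(X=0|theta) = 1 - theta = 0.4167

0.4167


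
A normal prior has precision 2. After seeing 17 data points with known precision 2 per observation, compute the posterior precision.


In the conjugate normal model, precisions add:
tau_posterior = tau_prior + n * tau_data
= 2 + 17*2 = 36

36


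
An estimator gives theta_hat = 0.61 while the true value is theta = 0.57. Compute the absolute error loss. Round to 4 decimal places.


The absolute error loss is |theta_hat - theta|
= |0.61 - 0.57|
= 0.04

0.04


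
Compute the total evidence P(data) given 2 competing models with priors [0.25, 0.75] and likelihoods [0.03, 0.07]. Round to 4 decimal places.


Marginal likelihood = sum P(model_i) * P(data|model_i)
Model 1: 0.25 * 0.03 = 0.0075
Model 2: 0.75 * 0.07 = 0.0525
Total = 0.06

0.06


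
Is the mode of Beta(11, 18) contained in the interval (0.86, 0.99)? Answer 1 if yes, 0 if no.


Mode = (a-1)/(a+b-2) = 10/27 = 0.3704
Interval: (0.86, 0.99)
Contains mode? 0

0


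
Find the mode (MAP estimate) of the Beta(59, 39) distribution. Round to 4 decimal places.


For Beta(a,b) with a,b > 1:
Mode = (a-1)/(a+b-2) = (59-1)/(98-2)
= 58/96 = 0.6042

0.6042


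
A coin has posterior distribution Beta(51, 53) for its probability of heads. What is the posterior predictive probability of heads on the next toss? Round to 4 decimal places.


Posterior predictive = E[theta] = alpha/(alpha+beta)
= 51/104
= 0.4904

0.4904


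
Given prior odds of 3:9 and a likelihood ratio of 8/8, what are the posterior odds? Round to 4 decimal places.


Posterior odds = prior odds * LR
Prior odds = 3/9 = 0.3333
LR = 8/8 = 1.0
Posterior odds = 0.3333 * 1.0 = 0.3333

0.3333


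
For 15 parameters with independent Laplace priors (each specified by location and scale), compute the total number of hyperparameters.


A Laplace prior has 2 hyperparameters per parameter.
Total = 15 * 2 = 30

30


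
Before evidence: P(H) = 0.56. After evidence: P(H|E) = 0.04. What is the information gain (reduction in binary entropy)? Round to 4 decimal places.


Prior entropy = 0.9896
Posterior entropy = 0.2423
Information gain = 0.9896 - 0.2423 = 0.7473

0.7473


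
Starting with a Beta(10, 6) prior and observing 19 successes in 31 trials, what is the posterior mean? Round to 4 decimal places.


Posterior parameters: alpha = 10 + 19 = 29
beta = 6 + 12 = 18
Posterior mean = alpha / (alpha + beta) = 29 / 47
= 0.617

0.617


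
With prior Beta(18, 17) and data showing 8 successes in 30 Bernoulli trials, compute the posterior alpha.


Conjugate update: alpha_posterior = alpha_prior + k
= 18 + 8 = 26

26


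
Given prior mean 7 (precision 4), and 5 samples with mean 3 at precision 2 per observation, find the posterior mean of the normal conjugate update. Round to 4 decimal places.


The posterior mean is a precision-weighted average of prior and data.
Post. prec. = 4 + 10 = 14
Post. mean = (28 + 30)/14 = 58/14 = 4.1429

4.1429


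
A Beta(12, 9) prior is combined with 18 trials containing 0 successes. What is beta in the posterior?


In conjugate updating:
beta_posterior = beta_prior + (n - k)
= 9 + (18 - 0)
= 9 + 18 = 27

27


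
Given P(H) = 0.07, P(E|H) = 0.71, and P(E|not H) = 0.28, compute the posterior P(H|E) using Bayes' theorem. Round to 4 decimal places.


By Bayes' theorem: P(H|E) = P(E|H)*P(H) / P(E)
P(E) = P(E|H)*P(H) + P(E|not H)*P(not H)
P(E) = 0.71*0.07 + 0.28*0.93 = 0.3101
P(H|E) = 0.71*0.07 / 0.3101 = 0.1603

0.1603


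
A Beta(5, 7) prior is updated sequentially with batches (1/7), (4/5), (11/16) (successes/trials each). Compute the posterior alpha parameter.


Sequential conjugate updating is equivalent to a single batch update.
Total successes across all batches = 16
alpha_posterior = alpha_prior + total_successes = 5 + 16
= 21

21


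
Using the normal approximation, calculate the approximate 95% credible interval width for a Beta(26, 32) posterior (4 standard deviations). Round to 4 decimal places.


Var(Beta) = 26*32/(58^2 * 59) = 0.0042
SD = 0.0647
Width ~ 4*SD = 0.259

0.259


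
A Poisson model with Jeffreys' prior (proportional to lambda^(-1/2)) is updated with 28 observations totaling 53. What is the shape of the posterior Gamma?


Posterior = Gamma(0.5 + S, n)
= Gamma(0.5 + 53, 28)
Posterior shape = 0.5 + S = 0.5 + 53 = 53.5

53.5


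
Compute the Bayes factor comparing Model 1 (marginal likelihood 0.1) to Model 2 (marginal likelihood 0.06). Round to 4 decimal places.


BF12 = marginal likelihood of M1 / marginal likelihood of M2
= 0.1/0.06
= 1.6667

1.6667


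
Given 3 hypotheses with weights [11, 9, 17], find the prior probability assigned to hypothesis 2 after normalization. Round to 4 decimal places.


To normalize, divide each weight by the sum of all weights.
Sum = 37
Prior(H2) = 9/37 = 0.2432

0.2432


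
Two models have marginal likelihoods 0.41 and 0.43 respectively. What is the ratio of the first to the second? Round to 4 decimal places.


Evidence ratio = 0.41 / 0.43
= 0.9535

0.9535


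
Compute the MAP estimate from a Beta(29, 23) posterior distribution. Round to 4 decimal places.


MAP = mode of Beta distribution
= (alpha - 1)/(alpha + beta - 2)
= (29-1)/(29+23-2)
= 28/50 = 0.56

0.56


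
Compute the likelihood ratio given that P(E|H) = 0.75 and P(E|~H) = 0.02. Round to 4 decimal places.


LR = P(E|H) / P(E|~H)
= 0.75 / 0.02 = 37.5

37.5


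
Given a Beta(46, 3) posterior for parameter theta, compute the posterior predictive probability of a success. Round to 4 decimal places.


For a Beta-Bernoulli model, the predictive probability is the mean:
P(success) = 46/(46+3) = 46/49 = 0.9388

0.9388


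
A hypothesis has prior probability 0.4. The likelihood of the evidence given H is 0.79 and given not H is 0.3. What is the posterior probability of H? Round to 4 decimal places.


Using Bayes' theorem:
P(E) = 0.4 * 0.79 + 0.6 * 0.3
P(E) = 0.496
P(H|E) = (0.4 * 0.79) / 0.496 = 0.6371

0.6371


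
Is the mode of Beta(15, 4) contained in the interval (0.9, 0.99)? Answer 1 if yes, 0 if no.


Mode = (a-1)/(a+b-2) = 14/17 = 0.8235
Interval: (0.9, 0.99)
Contains mode? 0

0


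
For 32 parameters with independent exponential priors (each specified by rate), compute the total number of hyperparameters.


A exponential prior has 1 hyperparameter per parameter.
Total = 32 * 1 = 32

32


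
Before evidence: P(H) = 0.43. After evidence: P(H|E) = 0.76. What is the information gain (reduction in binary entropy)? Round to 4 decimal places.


Prior entropy = 0.9858
Posterior entropy = 0.795
Information gain = 0.9858 - 0.795 = 0.1908

0.1908


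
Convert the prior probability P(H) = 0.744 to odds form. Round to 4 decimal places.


P(not H) = 1 - 0.744 = 0.256
Odds = 0.744 / 0.256 = 2.9062

2.9062


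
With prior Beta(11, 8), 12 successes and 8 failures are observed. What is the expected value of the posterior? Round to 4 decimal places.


Posterior = Beta(23, 16)
E[theta] = alpha/(alpha+beta)
= 23/39 = 0.5897

0.5897


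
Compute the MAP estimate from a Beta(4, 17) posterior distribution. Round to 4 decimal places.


MAP = mode of Beta distribution
= (alpha - 1)/(alpha + beta - 2)
= (4-1)/(4+17-2)
= 3/19 = 0.1579

0.1579


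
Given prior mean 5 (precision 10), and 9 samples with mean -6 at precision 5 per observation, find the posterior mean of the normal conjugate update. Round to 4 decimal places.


The posterior mean is a precision-weighted average of prior and data.
Post. prec. = 10 + 45 = 55
Post. mean = (50 + -270)/55 = -220/55 = -4.0

-4.0


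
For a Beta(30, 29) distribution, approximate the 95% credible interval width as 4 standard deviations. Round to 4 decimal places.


Variance of Beta(a,b) = ab / ((a+b)^2 * (a+b+1))
= 30*29 / ((59)^2 * 60)
= 0.0042
SD = sqrt(0.0042) = 0.0645
Width = 4 * SD = 0.2582

0.2582


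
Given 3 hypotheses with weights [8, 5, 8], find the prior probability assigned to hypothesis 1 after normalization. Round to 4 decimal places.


To normalize, divide each weight by the sum of all weights.
Sum = 21
Prior(H1) = 8/21 = 0.381

0.381


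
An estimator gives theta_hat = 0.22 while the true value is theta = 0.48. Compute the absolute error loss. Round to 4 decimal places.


The absolute error loss is |theta_hat - theta|
= |0.22 - 0.48|
= 0.26

0.26


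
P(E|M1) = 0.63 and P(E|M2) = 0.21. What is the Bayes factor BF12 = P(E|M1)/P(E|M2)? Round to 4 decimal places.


Bayes factor BF12 = P(E|M1) / P(E|M2)
= 0.63 / 0.21
= 3.0

3.0


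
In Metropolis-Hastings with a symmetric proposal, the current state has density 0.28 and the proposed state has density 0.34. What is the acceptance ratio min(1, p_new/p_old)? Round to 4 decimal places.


Ratio = p_new / p_old = 0.34 / 0.28 = 1.2143
Acceptance = min(1, 1.2143) = 1.0

1.0


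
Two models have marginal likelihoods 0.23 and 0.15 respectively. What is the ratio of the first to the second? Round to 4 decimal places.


Evidence ratio = 0.23 / 0.15
= 1.5333

1.5333


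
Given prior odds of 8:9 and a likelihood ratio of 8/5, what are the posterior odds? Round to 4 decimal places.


Posterior odds = prior odds * LR
Prior odds = 8/9 = 0.8889
LR = 8/5 = 1.6
Posterior odds = 0.8889 * 1.6 = 1.4222

1.4222


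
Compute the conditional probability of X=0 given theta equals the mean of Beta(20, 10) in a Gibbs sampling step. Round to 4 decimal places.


Mean of Beta(20, 10) = 0.6667
P(X=0 | theta=0.6667) = 0.3333

0.3333


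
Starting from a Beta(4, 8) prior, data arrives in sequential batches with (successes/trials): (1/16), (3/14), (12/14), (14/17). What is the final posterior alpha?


In sequential Bayesian updating, we sum all successes.
Total successes = 30
Final alpha = 4 + 30 = 34

34


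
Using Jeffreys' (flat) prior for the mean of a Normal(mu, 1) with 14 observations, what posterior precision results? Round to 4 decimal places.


Flat prior means prior precision is 0.
Posterior precision = n / sigma^2 = 14/1 = 14.0

14.0


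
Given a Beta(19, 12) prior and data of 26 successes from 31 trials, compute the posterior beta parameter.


Number of failures = 31 - 26 = 5
Posterior beta = 12 + 5 = 17

17


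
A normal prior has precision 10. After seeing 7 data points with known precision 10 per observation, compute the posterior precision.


In the conjugate normal model, precisions add:
tau_posterior = tau_prior + n * tau_data
= 10 + 7*10 = 80

80


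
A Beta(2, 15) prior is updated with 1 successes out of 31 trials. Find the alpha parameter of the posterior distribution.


In the Beta-Binomial conjugate update:
alpha_post = alpha_prior + successes
= 2 + 1
= 3

3


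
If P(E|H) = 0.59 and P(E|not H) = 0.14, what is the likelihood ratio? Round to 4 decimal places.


Likelihood ratio = P(E|H) / P(E|not H)
= 0.59 / 0.14
= 4.2143

4.2143


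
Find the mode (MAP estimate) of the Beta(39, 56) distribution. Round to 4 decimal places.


For Beta(a,b) with a,b > 1:
Mode = (a-1)/(a+b-2) = (39-1)/(95-2)
= 38/93 = 0.4086

0.4086


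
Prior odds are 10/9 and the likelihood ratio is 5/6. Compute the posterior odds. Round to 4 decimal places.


Posterior odds = prior odds * likelihood ratio
= (10/9) * (5/6)
= 50 / 54
= 0.9259

0.9259


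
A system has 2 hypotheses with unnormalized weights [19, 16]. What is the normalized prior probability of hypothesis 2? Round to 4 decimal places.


The normalized prior is the weight divided by the total.
Total weight = 35
P(H2) = 16 / 35 = 0.4571

0.4571


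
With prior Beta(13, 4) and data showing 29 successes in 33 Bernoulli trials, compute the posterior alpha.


Conjugate update: alpha_posterior = alpha_prior + k
= 13 + 29 = 42

42


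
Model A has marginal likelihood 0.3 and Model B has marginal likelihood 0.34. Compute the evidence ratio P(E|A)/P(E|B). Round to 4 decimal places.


Evidence ratio = P(E|A) / P(E|B)
= 0.3 / 0.34
= 0.8824

0.8824


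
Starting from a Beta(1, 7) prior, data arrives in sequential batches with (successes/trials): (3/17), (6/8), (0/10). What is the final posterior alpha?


In sequential Bayesian updating, we sum all successes.
Total successes = 9
Final alpha = 1 + 9 = 10

10


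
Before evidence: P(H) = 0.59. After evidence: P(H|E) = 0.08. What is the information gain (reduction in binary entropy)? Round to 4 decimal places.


Prior entropy = 0.9765
Posterior entropy = 0.4022
Information gain = 0.9765 - 0.4022 = 0.5743

0.5743


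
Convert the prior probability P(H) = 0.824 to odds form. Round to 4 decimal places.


P(not H) = 1 - 0.824 = 0.176
Odds = 0.824 / 0.176 = 4.6818

4.6818


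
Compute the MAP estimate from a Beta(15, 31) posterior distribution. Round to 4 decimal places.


MAP = mode of Beta distribution
= (alpha - 1)/(alpha + beta - 2)
= (15-1)/(15+31-2)
= 14/44 = 0.3182

0.3182


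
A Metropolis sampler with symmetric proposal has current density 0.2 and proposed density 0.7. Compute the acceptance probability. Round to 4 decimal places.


For symmetric proposals, acceptance = min(1, pi(x*)/pi(x))
= min(1, 0.7/0.2)
= min(1, 3.5) = 1.0

1.0


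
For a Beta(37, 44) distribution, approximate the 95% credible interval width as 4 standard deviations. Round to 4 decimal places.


Variance of Beta(a,b) = ab / ((a+b)^2 * (a+b+1))
= 37*44 / ((81)^2 * 82)
= 0.003
SD = sqrt(0.003) = 0.055
Width = 4 * SD = 0.22

0.22


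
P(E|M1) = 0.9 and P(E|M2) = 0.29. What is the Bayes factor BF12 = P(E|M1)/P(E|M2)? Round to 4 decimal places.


Bayes factor BF12 = P(E|M1) / P(E|M2)
= 0.9 / 0.29
= 3.1034

3.1034


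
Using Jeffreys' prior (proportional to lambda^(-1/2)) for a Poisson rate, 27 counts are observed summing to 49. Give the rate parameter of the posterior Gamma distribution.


Conjugate update: Gamma(prior_shape + S, prior_rate + n).
Prior shape = 0.5, prior rate = 0.
Posterior rate = 0 + n = 27

27.0


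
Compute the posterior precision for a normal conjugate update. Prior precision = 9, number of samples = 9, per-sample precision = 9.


tau_post = tau_0 + n * tau
= 9 + 9 * 9 = 90

90


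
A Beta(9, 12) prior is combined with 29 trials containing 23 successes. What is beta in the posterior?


In conjugate updating:
beta_posterior = beta_prior + (n - k)
= 12 + (29 - 23)
= 12 + 6 = 18

18


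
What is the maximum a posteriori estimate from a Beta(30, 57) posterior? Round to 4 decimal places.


The MAP estimate equals the mode of the distribution.
Mode of Beta(a,b) = (a-1)/(a+b-2)
= 29/85
= 0.3412

0.3412


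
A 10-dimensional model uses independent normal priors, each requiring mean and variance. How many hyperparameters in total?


Per parameter: 2 (mean and variance).
Total = 10 * 2 = 20

20


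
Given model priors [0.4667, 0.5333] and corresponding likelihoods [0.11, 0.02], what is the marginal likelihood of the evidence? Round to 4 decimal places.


P(E) = sum_i P(M_i) P(E|M_i)
= 0.0513 + 0.0107
= 0.062

0.062


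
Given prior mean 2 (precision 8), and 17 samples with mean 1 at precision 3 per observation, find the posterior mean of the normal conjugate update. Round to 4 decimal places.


The posterior mean is a precision-weighted average of prior and data.
Post. prec. = 8 + 51 = 59
Post. mean = (16 + 51)/59 = 67/59 = 1.1356

1.1356


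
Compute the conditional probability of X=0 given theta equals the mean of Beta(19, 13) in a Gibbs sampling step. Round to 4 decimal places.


Mean of Beta(19, 13) = 0.5938
P(X=0 | theta=0.5938) = 0.4062

0.4062
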